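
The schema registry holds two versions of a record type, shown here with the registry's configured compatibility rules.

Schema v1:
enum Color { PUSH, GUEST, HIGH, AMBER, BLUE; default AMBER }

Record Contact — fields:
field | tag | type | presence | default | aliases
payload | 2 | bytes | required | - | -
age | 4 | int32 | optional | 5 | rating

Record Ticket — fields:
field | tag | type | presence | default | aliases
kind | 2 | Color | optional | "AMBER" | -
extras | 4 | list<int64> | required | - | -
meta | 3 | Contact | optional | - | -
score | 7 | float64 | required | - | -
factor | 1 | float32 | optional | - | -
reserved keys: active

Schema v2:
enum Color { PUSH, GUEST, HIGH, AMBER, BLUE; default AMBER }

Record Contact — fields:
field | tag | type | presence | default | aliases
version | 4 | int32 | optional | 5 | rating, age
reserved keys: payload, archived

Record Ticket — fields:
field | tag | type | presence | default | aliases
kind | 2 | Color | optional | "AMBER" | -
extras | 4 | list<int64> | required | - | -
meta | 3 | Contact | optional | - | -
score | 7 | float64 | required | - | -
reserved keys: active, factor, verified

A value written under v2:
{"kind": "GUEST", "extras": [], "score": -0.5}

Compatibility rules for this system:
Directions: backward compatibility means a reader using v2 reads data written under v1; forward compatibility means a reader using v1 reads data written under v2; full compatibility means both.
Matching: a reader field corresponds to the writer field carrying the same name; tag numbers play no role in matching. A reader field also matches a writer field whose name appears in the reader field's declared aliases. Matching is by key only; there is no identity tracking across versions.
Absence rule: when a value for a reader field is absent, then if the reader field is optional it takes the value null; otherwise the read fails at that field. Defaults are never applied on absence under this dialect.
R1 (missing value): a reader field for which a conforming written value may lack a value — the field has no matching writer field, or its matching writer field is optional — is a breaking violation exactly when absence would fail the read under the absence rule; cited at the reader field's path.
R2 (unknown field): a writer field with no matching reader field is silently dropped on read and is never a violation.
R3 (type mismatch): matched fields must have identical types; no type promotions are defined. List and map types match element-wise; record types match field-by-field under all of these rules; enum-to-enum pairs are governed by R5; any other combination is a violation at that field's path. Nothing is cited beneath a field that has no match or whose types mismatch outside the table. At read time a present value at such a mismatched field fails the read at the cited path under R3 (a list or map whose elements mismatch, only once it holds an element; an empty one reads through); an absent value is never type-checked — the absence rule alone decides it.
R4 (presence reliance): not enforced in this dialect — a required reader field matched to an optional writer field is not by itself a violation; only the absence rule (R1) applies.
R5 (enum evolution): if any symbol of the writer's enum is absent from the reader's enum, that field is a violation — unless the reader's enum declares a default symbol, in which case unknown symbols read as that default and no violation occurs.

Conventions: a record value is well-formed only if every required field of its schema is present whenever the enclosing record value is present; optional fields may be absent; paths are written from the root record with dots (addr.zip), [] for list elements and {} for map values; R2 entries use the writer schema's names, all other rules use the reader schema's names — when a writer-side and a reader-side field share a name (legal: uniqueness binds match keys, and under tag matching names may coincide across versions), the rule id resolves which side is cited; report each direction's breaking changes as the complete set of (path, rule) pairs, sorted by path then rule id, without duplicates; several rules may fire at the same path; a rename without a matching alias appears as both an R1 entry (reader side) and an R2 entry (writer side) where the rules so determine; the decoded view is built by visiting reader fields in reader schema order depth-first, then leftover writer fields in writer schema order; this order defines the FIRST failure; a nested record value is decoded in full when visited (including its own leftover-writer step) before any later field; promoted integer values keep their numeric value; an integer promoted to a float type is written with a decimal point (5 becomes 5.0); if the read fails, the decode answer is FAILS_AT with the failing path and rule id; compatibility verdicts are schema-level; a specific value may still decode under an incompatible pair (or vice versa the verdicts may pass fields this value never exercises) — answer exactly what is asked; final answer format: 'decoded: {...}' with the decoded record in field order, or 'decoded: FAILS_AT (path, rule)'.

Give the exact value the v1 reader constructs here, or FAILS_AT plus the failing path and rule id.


arrows below run writer -> reader for Ticket
migrating the Ticket value to v1:
  kind := "GUEST"
  extras := []
  meta := null (not supplied -> null)
  score := -0.5
  factor := null (not supplied -> null)
  => decoded: {"kind": "GUEST", "extras": [], "meta": null, "score": -0.5, "factor": null}
the other Ticket changes do not affect what is asked:
  removed field payload from record Contact (its key "payload" joins the reserved list) -> changes Ticket's schema-level verdicts only — the decode of this value is the same
  removed field factor from record Ticket (its key "factor" joins the reserved list) -> fires no rule on Ticket under this dialect and leaves the result unchanged
  renamed field age to version in record Contact (alias age declared on the renamed field) -> fires no rule on Ticket under this dialect and leaves the result unchanged

decoded: {"kind": "GUEST", "extras": [], "meta": null, "score": -0.5, "factor": null}


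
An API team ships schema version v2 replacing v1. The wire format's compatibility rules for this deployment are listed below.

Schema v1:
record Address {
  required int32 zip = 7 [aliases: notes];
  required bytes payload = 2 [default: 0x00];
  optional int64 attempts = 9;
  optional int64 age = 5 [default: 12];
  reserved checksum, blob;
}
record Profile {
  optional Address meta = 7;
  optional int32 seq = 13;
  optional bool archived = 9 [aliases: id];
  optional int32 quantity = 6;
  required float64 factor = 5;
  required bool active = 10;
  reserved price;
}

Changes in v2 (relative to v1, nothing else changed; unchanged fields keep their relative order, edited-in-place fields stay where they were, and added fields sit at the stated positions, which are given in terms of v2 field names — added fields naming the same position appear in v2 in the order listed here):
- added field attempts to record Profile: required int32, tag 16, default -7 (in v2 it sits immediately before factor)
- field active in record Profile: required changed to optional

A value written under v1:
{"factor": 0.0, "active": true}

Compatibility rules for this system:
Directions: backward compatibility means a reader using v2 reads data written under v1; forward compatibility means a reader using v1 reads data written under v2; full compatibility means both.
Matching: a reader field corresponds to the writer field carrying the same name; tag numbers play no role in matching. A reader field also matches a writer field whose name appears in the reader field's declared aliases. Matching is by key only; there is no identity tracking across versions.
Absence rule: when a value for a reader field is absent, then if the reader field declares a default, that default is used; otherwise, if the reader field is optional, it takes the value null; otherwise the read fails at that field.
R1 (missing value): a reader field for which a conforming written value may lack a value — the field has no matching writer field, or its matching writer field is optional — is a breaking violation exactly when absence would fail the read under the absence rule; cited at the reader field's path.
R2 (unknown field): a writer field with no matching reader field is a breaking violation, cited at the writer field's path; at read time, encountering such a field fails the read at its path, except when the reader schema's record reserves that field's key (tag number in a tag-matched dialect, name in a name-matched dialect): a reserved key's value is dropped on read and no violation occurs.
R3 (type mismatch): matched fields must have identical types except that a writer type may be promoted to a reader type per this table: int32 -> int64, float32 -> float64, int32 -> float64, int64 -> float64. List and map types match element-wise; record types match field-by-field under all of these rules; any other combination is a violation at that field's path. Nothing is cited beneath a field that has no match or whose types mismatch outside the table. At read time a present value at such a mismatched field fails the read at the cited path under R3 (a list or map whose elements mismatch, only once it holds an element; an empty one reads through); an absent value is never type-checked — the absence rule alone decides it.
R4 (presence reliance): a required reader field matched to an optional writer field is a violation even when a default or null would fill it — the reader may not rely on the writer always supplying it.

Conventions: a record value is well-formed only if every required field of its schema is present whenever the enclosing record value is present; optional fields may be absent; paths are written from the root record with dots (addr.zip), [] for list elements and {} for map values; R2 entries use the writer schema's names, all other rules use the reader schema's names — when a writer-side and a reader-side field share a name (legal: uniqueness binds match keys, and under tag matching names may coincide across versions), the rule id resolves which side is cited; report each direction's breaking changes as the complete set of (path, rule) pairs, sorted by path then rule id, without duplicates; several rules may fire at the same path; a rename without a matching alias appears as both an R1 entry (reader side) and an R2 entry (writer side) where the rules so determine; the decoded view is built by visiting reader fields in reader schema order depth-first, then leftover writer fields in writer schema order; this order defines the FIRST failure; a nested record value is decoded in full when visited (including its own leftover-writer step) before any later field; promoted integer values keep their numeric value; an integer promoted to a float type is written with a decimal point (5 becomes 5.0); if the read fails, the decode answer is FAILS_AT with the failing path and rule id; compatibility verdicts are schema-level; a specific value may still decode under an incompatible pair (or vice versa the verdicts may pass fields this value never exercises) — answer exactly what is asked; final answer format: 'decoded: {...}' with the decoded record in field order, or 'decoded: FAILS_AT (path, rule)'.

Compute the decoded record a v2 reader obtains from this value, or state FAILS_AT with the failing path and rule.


the writer's type comes first in each Profile pair
decoding the Profile value with the v2 reader:
  meta := null (absent, optional -> null)
  seq := null (absent, optional -> null)
  archived := null (absent, optional -> null)
  quantity := null (absent, optional -> null)
  attempts := -7 (absent -> default)
  factor := 0.0
  active := true
  => decoded: {"meta": null, "seq": null, "archived": null, "quantity": null, "attempts": -7, "factor": 0.0, "active": true}
checking off the Profile differences that do not matter here:
  field active in record Profile: required changed to optional -> changes Profile's schema-level verdicts only — the decode of this value is the same

decoded: {"meta": null, "seq": null, "archived": null, "quantity": null, "attempts": -7, "factor": 0.0, "active": true}


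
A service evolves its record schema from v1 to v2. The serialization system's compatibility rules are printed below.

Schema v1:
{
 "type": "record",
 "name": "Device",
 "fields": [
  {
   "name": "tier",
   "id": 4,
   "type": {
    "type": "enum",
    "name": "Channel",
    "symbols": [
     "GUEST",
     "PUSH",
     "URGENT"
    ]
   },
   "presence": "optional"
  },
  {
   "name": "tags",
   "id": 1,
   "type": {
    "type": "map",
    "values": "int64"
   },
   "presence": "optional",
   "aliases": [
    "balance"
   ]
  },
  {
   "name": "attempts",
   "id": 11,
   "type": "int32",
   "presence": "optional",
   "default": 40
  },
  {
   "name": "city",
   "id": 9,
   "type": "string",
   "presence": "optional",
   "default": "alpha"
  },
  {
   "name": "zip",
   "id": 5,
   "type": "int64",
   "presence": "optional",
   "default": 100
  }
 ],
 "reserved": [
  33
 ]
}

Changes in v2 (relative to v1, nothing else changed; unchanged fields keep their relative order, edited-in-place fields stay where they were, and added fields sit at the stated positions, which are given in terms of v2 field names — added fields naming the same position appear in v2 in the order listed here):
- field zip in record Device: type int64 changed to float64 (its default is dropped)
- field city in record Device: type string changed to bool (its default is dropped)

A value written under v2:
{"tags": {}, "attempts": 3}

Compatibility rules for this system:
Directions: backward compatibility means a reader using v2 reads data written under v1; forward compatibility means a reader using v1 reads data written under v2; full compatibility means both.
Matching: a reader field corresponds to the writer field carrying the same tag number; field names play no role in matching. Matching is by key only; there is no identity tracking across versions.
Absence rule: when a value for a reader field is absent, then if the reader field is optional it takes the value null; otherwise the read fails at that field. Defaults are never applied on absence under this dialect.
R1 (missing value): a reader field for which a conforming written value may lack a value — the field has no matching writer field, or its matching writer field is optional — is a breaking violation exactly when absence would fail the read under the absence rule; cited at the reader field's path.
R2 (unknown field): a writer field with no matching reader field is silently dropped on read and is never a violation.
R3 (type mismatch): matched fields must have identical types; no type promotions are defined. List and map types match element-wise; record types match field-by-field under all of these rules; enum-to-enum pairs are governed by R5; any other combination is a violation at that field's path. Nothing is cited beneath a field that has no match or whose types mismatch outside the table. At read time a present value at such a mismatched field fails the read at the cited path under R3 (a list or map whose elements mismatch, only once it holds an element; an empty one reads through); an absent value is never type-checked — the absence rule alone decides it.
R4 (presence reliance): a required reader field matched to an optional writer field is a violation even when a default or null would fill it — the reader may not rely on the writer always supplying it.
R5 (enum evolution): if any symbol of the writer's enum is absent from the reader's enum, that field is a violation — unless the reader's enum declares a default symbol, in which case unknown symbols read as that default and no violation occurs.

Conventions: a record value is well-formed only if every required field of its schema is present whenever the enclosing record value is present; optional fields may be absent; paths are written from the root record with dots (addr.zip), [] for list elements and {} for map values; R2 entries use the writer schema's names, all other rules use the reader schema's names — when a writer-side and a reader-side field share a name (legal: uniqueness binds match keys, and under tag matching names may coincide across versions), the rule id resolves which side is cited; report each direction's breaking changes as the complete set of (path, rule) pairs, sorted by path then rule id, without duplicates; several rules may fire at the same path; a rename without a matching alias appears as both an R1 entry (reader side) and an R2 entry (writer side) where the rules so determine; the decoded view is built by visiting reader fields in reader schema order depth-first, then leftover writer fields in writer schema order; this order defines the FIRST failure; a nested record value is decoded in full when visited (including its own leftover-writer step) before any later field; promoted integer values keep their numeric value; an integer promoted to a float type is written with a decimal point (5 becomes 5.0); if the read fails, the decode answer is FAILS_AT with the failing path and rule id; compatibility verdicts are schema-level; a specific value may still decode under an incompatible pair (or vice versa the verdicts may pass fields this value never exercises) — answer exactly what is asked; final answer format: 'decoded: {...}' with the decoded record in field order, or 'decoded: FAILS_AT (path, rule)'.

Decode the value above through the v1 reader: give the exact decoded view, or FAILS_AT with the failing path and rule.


decoded: {"tier": null, "tags": {}, "attempts": 3, "city": null, "zip": null}

in Device below, arrows point writer -> reader
decoding the Device value with the v1 reader:
  tier := null (not supplied -> null)
  tags := {}
  attempts := 3
  city := null (not supplied -> null)
  zip := null (not supplied -> null)
  => decoded: {"tier": null, "tags": {}, "attempts": 3, "city": null, "zip": null}
diffs on Device not affecting the asked answer:
  field zip in record Device: type int64 changed to float64 (its default is dropped) -> schema-level compatibility only; this Device value's decode is unchanged
  field city in record Device: type string changed to bool (its default is dropped) -> schema-level compatibility only; this Device value's decode is unchanged


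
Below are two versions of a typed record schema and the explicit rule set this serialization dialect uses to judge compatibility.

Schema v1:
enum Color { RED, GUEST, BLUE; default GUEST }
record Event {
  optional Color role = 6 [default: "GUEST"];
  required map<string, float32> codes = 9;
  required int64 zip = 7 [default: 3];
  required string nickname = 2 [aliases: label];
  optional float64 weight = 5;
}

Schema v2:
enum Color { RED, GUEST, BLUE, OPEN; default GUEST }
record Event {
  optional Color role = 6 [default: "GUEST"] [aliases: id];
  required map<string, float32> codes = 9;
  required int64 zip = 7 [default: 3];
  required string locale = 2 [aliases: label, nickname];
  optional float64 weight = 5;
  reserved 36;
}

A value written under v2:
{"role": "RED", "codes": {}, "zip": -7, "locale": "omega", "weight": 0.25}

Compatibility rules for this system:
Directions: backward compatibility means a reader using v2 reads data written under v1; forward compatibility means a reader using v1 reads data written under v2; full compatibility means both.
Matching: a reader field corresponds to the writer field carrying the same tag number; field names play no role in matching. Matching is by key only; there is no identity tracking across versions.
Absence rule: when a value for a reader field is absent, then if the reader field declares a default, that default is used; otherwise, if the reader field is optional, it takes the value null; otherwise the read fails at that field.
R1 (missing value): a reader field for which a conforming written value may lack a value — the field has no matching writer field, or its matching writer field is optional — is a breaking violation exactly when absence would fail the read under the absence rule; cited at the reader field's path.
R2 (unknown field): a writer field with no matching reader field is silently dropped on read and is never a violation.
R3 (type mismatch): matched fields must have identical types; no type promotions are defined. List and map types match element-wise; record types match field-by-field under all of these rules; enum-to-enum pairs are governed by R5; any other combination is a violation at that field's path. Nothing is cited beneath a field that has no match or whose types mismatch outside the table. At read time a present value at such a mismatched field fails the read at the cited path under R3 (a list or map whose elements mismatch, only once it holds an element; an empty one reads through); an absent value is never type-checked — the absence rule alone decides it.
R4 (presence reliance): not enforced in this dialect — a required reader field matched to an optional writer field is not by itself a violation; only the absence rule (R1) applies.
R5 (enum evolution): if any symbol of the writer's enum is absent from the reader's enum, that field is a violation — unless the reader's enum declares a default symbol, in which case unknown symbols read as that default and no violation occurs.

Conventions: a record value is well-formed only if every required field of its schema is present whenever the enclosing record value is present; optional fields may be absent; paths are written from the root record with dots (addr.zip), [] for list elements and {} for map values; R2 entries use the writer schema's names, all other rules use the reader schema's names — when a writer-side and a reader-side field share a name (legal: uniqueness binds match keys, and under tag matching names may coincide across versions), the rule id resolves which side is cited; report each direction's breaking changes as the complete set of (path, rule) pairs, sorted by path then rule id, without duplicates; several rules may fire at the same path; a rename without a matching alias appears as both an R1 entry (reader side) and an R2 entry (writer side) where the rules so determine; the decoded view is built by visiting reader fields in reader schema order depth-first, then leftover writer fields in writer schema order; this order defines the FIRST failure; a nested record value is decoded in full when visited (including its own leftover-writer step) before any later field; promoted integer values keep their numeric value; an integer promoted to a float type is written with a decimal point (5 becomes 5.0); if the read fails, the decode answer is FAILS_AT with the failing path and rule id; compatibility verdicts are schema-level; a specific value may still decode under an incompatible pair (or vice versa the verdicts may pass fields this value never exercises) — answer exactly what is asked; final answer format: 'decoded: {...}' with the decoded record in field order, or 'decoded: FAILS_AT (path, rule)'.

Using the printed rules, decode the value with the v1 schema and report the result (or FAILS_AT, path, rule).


decoded: {"role": "RED", "codes": {}, "zip": -7, "nickname": "omega", "weight": 0.25}

arrows below run writer -> reader for Event
decode (reader v1):
  role := "RED"
  codes := {}
  zip := -7
  nickname := "omega" (from writer locale)
  weight := 0.25
  => decoded: {"role": "RED", "codes": {}, "zip": -7, "nickname": "omega", "weight": 0.25}
the rest of the Event diff is inert for this question:
  enum Color (field role in record Event): symbol OPEN added -> triggers nothing under the printed rules; the Event answer is the same either way
  renamed field nickname to locale in record Event (alias nickname declared on the renamed field) -> triggers nothing under the printed rules; the Event answer is the same either way


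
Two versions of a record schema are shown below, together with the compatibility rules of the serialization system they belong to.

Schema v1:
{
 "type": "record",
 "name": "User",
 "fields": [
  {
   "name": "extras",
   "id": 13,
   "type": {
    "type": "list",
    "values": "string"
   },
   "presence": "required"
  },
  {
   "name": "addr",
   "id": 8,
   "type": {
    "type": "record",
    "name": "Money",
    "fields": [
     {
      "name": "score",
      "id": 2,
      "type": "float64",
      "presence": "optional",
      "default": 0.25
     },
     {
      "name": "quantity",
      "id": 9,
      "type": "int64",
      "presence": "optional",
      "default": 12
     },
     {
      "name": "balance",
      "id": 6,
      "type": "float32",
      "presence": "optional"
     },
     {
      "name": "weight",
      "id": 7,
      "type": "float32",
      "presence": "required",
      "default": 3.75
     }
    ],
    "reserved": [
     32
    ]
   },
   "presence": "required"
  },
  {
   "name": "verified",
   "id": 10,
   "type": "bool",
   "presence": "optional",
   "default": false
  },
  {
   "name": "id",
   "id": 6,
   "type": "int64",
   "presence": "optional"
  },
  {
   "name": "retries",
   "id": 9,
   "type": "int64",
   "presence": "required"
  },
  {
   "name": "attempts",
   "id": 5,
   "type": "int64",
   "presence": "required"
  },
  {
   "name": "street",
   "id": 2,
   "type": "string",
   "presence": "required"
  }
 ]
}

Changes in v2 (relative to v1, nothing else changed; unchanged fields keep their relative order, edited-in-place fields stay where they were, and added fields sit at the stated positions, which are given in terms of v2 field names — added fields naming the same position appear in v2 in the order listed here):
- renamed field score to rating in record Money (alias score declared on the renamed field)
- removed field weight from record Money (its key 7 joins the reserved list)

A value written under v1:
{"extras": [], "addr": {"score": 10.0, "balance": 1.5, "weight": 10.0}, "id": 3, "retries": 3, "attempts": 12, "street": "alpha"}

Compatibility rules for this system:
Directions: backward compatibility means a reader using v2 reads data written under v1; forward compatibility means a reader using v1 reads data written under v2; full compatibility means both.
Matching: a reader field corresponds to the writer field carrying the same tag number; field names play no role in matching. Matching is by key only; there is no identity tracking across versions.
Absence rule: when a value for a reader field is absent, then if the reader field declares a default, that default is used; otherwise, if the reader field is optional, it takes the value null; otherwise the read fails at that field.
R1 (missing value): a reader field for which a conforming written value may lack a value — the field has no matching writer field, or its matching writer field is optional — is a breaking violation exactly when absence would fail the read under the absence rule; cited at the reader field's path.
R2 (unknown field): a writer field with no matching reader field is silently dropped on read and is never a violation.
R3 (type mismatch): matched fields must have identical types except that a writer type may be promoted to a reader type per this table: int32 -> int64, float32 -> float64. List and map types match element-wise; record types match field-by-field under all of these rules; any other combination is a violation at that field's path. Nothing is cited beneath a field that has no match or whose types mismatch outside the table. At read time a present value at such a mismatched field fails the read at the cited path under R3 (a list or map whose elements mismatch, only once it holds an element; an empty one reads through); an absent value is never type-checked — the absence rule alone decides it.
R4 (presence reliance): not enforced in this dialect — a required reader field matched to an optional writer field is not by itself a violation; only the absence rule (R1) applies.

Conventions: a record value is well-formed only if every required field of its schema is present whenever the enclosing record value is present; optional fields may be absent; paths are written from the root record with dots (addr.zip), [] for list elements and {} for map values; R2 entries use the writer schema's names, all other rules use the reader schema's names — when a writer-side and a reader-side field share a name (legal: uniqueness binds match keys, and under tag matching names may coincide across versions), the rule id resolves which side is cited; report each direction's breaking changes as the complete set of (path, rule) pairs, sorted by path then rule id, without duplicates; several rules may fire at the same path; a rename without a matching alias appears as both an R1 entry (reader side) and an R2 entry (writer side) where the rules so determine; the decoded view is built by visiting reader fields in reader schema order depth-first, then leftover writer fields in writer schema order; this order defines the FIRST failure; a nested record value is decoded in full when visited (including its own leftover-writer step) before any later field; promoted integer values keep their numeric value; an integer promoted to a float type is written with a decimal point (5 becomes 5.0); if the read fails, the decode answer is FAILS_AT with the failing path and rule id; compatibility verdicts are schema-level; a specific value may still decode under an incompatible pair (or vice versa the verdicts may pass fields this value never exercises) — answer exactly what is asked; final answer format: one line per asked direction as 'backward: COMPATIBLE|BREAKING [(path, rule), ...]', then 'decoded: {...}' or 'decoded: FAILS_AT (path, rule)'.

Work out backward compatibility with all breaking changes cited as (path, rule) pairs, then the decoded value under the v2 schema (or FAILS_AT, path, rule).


backward: COMPATIBLE []; decoded: {"extras": [], "addr": {"rating": 10.0, "quantity": 12, "balance": 1.5}, "verified": false, "id": 3, "retries": 3, "attempts": 12, "street": "alpha"}

arrows below run writer -> reader for User
backward for User (reader v2, writer v1):
  writer required, list<string> -> list<string>: reader extras maps from writer extras
  writer required, Money -> Money: reader addr maps from writer addr
  writer optional, bool -> bool: reader verified maps from writer verified
  writer optional, int64 -> int64: reader id maps from writer id
  writer required, int64 -> int64: reader retries maps from writer retries
  writer required, int64 -> int64: reader attempts maps from writer attempts
  writer required, string -> string: reader street maps from writer street
  writer optional, float64 -> float64: reader addr.rating maps from writer addr.score
  writer optional, int64 -> int64: reader addr.quantity maps from writer addr.quantity
  writer optional, float32 -> float32: reader addr.balance maps from writer addr.balance
  writer addr.weight: unknown to reader
  => backward: COMPATIBLE
decode walk for User under reader schema v2:
  extras := []
  addr.rating := 10.0 (from writer score)
  addr.quantity := 12 (absent -> default)
  addr.balance := 1.5
  writer addr.weight: unknown -> dropped
  verified := false (absent -> default)
  id := 3
  retries := 3
  attempts := 12
  street := "alpha"
  => decoded: {"extras": [], "addr": {"rating": 10.0, "quantity": 12, "balance": 1.5}, "verified": false, "id": 3, "retries": 3, "attempts": 12, "street": "alpha"}


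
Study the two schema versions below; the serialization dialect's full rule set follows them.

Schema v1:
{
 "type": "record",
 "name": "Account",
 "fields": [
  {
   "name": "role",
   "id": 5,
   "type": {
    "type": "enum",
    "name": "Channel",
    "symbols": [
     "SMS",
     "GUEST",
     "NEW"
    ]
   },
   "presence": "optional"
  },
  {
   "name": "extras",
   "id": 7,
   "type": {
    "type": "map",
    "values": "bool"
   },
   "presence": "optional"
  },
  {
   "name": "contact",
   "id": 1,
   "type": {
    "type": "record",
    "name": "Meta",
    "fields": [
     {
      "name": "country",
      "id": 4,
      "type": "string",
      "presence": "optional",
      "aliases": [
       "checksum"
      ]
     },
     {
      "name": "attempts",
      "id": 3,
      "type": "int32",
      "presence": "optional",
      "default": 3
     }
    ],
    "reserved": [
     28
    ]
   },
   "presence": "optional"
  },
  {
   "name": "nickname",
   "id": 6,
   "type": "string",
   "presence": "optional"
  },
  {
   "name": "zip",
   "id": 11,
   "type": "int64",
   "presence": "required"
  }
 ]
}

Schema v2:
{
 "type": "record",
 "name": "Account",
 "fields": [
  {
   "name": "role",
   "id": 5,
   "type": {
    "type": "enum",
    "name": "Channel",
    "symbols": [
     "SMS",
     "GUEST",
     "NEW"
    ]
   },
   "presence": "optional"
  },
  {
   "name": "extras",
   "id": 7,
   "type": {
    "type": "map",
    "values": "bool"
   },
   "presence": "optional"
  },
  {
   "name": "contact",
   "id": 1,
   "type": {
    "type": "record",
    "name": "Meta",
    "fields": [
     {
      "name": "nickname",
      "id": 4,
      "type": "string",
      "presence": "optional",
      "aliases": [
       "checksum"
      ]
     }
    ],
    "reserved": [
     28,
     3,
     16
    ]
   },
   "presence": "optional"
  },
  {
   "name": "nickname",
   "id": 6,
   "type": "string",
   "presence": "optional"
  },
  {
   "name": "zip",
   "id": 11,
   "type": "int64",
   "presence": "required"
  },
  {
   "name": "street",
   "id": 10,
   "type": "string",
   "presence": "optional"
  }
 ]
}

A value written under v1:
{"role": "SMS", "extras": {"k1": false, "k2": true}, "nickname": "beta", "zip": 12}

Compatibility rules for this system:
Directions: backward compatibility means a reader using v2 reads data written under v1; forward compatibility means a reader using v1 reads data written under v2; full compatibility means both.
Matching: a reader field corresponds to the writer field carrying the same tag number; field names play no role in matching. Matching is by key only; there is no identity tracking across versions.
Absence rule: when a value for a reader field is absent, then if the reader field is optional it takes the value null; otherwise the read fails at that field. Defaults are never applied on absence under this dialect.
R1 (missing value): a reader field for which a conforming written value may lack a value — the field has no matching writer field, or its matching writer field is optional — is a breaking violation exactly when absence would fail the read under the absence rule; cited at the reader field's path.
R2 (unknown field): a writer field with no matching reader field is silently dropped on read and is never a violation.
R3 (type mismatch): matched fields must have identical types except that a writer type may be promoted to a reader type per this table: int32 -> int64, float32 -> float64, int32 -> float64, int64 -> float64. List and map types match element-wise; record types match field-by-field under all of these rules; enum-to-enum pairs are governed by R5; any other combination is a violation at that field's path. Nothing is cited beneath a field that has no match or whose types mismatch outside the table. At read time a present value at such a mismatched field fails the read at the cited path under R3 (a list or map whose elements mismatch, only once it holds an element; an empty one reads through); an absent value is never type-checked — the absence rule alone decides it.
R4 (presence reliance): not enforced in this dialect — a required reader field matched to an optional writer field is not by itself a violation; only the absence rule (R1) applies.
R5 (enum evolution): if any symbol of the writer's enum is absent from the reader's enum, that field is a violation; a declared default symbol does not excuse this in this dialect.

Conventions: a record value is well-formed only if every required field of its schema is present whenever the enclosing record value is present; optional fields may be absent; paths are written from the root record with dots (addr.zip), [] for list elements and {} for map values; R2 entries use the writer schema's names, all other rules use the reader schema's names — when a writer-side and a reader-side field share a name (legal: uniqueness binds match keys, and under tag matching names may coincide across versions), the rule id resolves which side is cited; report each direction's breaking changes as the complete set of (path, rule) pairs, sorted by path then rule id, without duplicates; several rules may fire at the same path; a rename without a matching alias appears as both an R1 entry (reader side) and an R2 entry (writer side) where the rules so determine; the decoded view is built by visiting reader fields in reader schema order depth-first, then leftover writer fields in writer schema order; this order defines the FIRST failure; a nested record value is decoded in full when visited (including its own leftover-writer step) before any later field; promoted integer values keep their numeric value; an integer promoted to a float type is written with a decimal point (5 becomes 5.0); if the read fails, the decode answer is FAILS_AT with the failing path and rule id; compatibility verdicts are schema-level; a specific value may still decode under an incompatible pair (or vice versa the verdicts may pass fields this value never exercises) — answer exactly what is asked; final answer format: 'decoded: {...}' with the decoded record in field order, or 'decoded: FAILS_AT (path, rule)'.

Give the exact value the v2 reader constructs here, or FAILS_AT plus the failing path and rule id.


in Account below, arrows point writer -> reader
decoding the Account value with the v2 reader:
  role := "SMS"
  extras := {"k1": false, "k2": true}
  contact := null (absent, optional -> null)
  nickname := "beta"
  zip := 12
  street := null (absent, optional -> null)
  => decoded: {"role": "SMS", "extras": {"k1": false, "k2": true}, "contact": null, "nickname": "beta", "zip": 12, "street": null}
remaining Account differences; none change what is asked:
  removed field attempts from record Meta (its key 3 joins the reserved list) -> no rule fires on it and the decoded Account view is identical with or without it
  renamed field country to nickname in record Meta -> no rule fires on it and the decoded Account view is identical with or without it

decoded: {"role": "SMS", "extras": {"k1": false, "k2": true}, "contact": null, "nickname": "beta", "zip": 12, "street": null}


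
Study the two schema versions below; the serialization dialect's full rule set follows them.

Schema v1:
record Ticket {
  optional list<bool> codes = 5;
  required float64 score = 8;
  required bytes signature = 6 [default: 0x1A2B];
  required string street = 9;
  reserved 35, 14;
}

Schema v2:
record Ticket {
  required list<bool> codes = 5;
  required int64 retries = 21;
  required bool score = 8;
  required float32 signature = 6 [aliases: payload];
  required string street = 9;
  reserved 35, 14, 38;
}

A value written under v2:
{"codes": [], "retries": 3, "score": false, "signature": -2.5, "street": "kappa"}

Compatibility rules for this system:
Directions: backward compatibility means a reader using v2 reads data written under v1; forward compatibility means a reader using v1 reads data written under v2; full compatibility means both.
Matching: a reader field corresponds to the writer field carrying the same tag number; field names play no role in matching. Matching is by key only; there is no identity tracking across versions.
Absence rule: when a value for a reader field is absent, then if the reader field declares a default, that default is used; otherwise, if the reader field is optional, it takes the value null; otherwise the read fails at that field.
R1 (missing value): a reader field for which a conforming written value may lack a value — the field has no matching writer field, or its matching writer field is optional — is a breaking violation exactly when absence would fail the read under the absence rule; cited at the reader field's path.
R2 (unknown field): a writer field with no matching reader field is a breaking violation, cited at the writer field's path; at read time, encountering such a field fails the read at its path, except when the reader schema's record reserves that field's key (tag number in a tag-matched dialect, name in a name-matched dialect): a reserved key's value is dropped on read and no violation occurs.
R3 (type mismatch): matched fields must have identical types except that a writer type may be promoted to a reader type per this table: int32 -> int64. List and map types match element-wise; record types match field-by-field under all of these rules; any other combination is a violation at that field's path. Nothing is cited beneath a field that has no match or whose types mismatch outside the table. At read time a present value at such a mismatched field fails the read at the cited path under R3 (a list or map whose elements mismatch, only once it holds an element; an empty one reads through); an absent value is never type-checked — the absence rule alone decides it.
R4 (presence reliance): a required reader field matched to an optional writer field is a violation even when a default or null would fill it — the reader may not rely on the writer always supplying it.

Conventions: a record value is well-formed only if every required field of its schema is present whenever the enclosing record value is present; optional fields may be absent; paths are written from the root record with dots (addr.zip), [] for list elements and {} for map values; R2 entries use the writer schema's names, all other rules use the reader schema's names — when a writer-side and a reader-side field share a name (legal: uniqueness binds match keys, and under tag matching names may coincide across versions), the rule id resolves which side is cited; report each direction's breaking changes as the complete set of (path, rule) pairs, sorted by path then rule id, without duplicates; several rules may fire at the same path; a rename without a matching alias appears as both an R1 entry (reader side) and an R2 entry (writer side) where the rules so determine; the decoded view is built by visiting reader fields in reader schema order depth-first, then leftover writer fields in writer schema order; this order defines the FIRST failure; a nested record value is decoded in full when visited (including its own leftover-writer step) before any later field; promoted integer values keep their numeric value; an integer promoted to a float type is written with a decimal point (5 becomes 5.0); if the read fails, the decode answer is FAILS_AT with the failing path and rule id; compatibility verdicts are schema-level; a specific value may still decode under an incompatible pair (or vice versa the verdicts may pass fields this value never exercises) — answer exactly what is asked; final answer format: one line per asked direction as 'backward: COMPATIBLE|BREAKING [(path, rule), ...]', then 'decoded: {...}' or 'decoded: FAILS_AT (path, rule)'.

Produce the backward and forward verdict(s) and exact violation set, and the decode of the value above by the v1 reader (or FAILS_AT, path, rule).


each type pair in Ticket: writer, then reader
backward on Ticket — v2 reading data written by v1:
  codes <- codes (list<bool> -> list<bool>, writer optional)
  retries: no writer match
  score <- score (float64 -> bool, writer required)
  signature <- signature (bytes -> float32, writer required)
  street <- street (string -> string, writer required)
  breaking: (codes, R1)
  breaking: (codes, R4)
  breaking: (retries, R1)
  breaking: (score, R3)
  breaking: (signature, R3)
  => 5 violation(s): backward is BREAKING for Ticket
forward on Ticket — v1 reading data written by v2:
  codes <- codes (list<bool> -> list<bool>, writer required)
  score <- score (bool -> float64, writer required)
  signature <- signature (float32 -> bytes, writer required)
  street <- street (string -> string, writer required)
  writer field retries has no reader counterpart
  breaking: (retries, R2)
  breaking: (score, R3)
  breaking: (signature, R3)
  => 3 violation(s): forward is BREAKING for Ticket
decode (reader v1):
  codes := []
  read fails at score under R3
  => FAILS_AT (score, R3)

backward: BREAKING [(codes, R1), (codes, R4), (retries, R1), (score, R3), (signature, R3)]; forward: BREAKING [(retries, R2), (score, R3), (signature, R3)]; decoded: FAILS_AT (score, R3)
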